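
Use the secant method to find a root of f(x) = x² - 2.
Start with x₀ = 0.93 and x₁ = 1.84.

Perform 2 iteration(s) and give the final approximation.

f(x) = x² - 2
x₀ = 0.93, x₁ = 1.84

Secant formula: x_{n+1} = x_n - f(x_n)(x_n - x_{n-1})/(f(x_n) - f(x_{n-1}))

Iteration 1:
  f(0.930000) = -1.135100
  f(1.840000) = 1.385600
  x_2 = 1.840000 - 1.385600×(1.840000 - 0.930000)/(1.385600 - (-1.135100))
       = 1.339783
Iteration 2:
  f(1.840000) = 1.385600
  f(1.339783) = -0.204980
  x_3 = 1.339783 - (-0.204980)×(1.339783 - 1.840000)/(-0.204980 - 1.385600)
       = 1.404247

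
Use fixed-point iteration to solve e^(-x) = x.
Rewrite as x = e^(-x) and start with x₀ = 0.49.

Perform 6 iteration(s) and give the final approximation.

Equation: e^(-x) = x
Fixed-point form: x = e^(-x)
x₀ = 0.49

x_1 = g(0.490000) = 0.612626
x_2 = g(0.612626) = 0.541926
x_3 = g(0.541926) = 0.581627
x_4 = g(0.581627) = 0.558988
x_5 = g(0.558988) = 0.571787
x_6 = g(0.571787) = 0.564516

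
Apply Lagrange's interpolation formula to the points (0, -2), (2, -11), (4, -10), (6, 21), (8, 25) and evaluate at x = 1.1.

Lagrange interpolation formula:
P(x) = Σ yᵢ × Lᵢ(x)
where Lᵢ(x) = Π_{j≠i} (x - xⱼ)/(xᵢ - xⱼ)

L_0(1.1) = (1.1 - 2)/(0 - 2) × (1.1 - 4)/(0 - 4) × (1.1 - 6)/(0 - 6) × (1.1 - 8)/(0 - 8) = 0.229802
L_1(1.1) = (1.1 - 0)/(2 - 0) × (1.1 - 4)/(2 - 4) × (1.1 - 6)/(2 - 6) × (1.1 - 8)/(2 - 8) = 1.123478
L_2(1.1) = (1.1 - 0)/(4 - 0) × (1.1 - 2)/(4 - 2) × (1.1 - 6)/(4 - 6) × (1.1 - 8)/(4 - 8) = -0.522998
L_3(1.1) = (1.1 - 0)/(6 - 0) × (1.1 - 2)/(6 - 2) × (1.1 - 4)/(6 - 4) × (1.1 - 8)/(6 - 8) = 0.206353
L_4(1.1) = (1.1 - 0)/(8 - 0) × (1.1 - 2)/(8 - 2) × (1.1 - 4)/(8 - 4) × (1.1 - 6)/(8 - 6) = -0.036635

P(1.1) = (-2)×L_0(1.1) + (-11)×L_1(1.1) + (-10)×L_2(1.1) + 21×L_3(1.1) + 25×L_4(1.1)
P(1.1) = -4.170343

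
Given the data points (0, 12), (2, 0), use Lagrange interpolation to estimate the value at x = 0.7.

Lagrange interpolation formula:
P(x) = Σ yᵢ × Lᵢ(x)
where Lᵢ(x) = Π_{j≠i} (x - xⱼ)/(xᵢ - xⱼ)

L_0(0.7) = (0.7 - 2)/(0 - 2) = 0.650000
L_1(0.7) = (0.7 - 0)/(2 - 0) = 0.350000

P(0.7) = 12×L_0(0.7) + 0×L_1(0.7)
P(0.7) = 7.800000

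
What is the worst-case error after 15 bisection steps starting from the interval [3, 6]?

Bisection error bound: |error| ≤ (b-a)/2^n
|error| ≤ (6 - 3)/2^15 = 3/2^15
|error| ≤ 0.0000915527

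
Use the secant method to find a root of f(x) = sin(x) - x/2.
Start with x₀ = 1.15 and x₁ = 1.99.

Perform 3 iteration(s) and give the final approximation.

f(x) = sin(x) - x/2
x₀ = 1.15, x₁ = 1.99

Secant formula: x_{n+1} = x_n - f(x_n)(x_n - x_{n-1})/(f(x_n) - f(x_{n-1}))

Iteration 1:
  f(1.150000) = 0.337764
  f(1.990000) = -0.081587
  x_2 = 1.990000 - (-0.081587)×(1.990000 - 1.150000)/(-0.081587 - 0.337764)
       = 1.826574
Iteration 2:
  f(1.990000) = -0.081587
  f(1.826574) = 0.054180
  x_3 = 1.826574 - 0.054180×(1.826574 - 1.990000)/(0.054180 - (-0.081587))
       = 1.891792
Iteration 3:
  f(1.826574) = 0.054180
  f(1.891792) = 0.003026
  x_4 = 1.891792 - 0.003026×(1.891792 - 1.826574)/(0.003026 - 0.054180)
       = 1.895650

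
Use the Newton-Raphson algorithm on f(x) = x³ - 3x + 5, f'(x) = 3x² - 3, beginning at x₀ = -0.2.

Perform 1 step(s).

f(x) = x³ - 3x + 5
f'(x) = 3x² - 3
x₀ = -0.2

Newton-Raphson formula: x_{n+1} = x_n - f(x_n)/f'(x_n)

Iteration 1:
  f(-0.200000) = 5.592000
  f'(-0.200000) = -2.880000
  x_1 = -0.200000 - 5.592000/(-2.880000) = 1.741667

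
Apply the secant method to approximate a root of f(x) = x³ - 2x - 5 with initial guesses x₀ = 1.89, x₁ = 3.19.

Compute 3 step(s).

f(x) = x³ - 2x - 5
x₀ = 1.89, x₁ = 3.19

Secant formula: x_{n+1} = x_n - f(x_n)(x_n - x_{n-1})/(f(x_n) - f(x_{n-1}))

Iteration 1:
  f(1.890000) = -2.028731
  f(3.190000) = 21.081759
  x_2 = 3.190000 - 21.081759×(3.190000 - 1.890000)/(21.081759 - (-2.028731))
       = 2.004119
Iteration 2:
  f(3.190000) = 21.081759
  f(2.004119) = -0.958706
  x_3 = 2.004119 - (-0.958706)×(2.004119 - 3.190000)/(-0.958706 - 21.081759)
       = 2.055702
Iteration 3:
  f(2.004119) = -0.958706
  f(2.055702) = -0.424190
  x_4 = 2.055702 - (-0.424190)×(2.055702 - 2.004119)/(-0.424190 - (-0.958706))
       = 2.096638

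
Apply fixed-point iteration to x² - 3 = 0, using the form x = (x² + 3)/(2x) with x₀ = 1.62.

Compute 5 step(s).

Equation: x² - 3 = 0
Fixed-point form: x = (x² + 3)/(2x)
x₀ = 1.62

x_1 = g(1.620000) = 1.735926
x_2 = g(1.735926) = 1.732055
x_3 = g(1.732055) = 1.732051
x_4 = g(1.732051) = 1.732051
x_5 = g(1.732051) = 1.732051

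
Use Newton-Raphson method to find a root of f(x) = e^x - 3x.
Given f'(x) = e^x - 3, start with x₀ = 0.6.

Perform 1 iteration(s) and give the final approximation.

f(x) = e^x - 3x
f'(x) = e^x - 3
x₀ = 0.6

Newton-Raphson formula: x_{n+1} = x_n - f(x_n)/f'(x_n)

Iteration 1:
  f(0.600000) = 0.022119
  f'(0.600000) = -1.177881
  x_1 = 0.600000 - 0.022119/(-1.177881) = 0.618778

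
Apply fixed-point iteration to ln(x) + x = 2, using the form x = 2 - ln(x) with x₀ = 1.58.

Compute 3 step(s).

Equation: ln(x) + x = 2
Fixed-point form: x = 2 - ln(x)
x₀ = 1.58

x_1 = g(1.580000) = 1.542575
x_2 = g(1.542575) = 1.566547
x_3 = g(1.566547) = 1.551126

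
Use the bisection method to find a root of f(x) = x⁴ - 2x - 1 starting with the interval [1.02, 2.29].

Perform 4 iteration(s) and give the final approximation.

f(x) = x⁴ - 2x - 1
Initial interval: [1.02, 2.29]

Iteration 1:
  c_1 = (1.020000 + 2.290000)/2 = 1.655000
  f(c_1) = f(1.655000) = 3.192258
  f(a) × f(c) < 0, new interval: [1.020000, 1.655000]
Iteration 2:
  c_2 = (1.020000 + 1.655000)/2 = 1.337500
  f(c_2) = f(1.337500) = -0.474814
  f(a) × f(c) ≥ 0, new interval: [1.337500, 1.655000]
Iteration 3:
  c_3 = (1.337500 + 1.655000)/2 = 1.496250
  f(c_3) = f(1.496250) = 1.019565
  f(a) × f(c) < 0, new interval: [1.337500, 1.496250]
Iteration 4:
  c_4 = (1.337500 + 1.496250)/2 = 1.416875
  f(c_4) = f(1.416875) = 0.196446
  f(a) × f(c) < 0, new interval: [1.337500, 1.416875]

After 4 iteration(s), the approximation is c_4 = 1.416875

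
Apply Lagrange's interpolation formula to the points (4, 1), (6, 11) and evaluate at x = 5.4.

Lagrange interpolation formula:
P(x) = Σ yᵢ × Lᵢ(x)
where Lᵢ(x) = Π_{j≠i} (x - xⱼ)/(xᵢ - xⱼ)

L_0(5.4) = (5.4 - 6)/(4 - 6) = 0.300000
L_1(5.4) = (5.4 - 4)/(6 - 4) = 0.700000

P(5.4) = 1×L_0(5.4) + 11×L_1(5.4)
P(5.4) = 8.000000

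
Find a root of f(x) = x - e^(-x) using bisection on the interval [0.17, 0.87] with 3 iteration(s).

f(x) = x - e^(-x)
Initial interval: [0.17, 0.87]

Iteration 1:
  c_1 = (0.170000 + 0.870000)/2 = 0.520000
  f(c_1) = f(0.520000) = -0.074521
  f(a) × f(c) ≥ 0, new interval: [0.520000, 0.870000]
Iteration 2:
  c_2 = (0.520000 + 0.870000)/2 = 0.695000
  f(c_2) = f(0.695000) = 0.195926
  f(a) × f(c) < 0, new interval: [0.520000, 0.695000]
Iteration 3:
  c_3 = (0.520000 + 0.695000)/2 = 0.607500
  f(c_3) = f(0.607500) = 0.062789
  f(a) × f(c) < 0, new interval: [0.520000, 0.607500]

After 3 iteration(s), the approximation is c_3 = 0.607500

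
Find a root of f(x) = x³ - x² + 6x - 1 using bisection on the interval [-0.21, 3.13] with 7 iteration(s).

f(x) = x³ - x² + 6x - 1
Initial interval: [-0.21, 3.13]

Iteration 1:
  c_1 = (-0.210000 + 3.130000)/2 = 1.460000
  f(c_1) = f(1.460000) = 8.740536
  f(a) × f(c) < 0, new interval: [-0.210000, 1.460000]
Iteration 2:
  c_2 = (-0.210000 + 1.460000)/2 = 0.625000
  f(c_2) = f(0.625000) = 2.603516
  f(a) × f(c) < 0, new interval: [-0.210000, 0.625000]
Iteration 3:
  c_3 = (-0.210000 + 0.625000)/2 = 0.207500
  f(c_3) = f(0.207500) = 0.210878
  f(a) × f(c) < 0, new interval: [-0.210000, 0.207500]
Iteration 4:
  c_4 = (-0.210000 + 0.207500)/2 = -0.001250
  f(c_4) = f(-0.001250) = -1.007502
  f(a) × f(c) ≥ 0, new interval: [-0.001250, 0.207500]
Iteration 5:
  c_5 = (-0.001250 + 0.207500)/2 = 0.103125
  f(c_5) = f(0.103125) = -0.390788
  f(a) × f(c) ≥ 0, new interval: [0.103125, 0.207500]
Iteration 6:
  c_6 = (0.103125 + 0.207500)/2 = 0.155313
  f(c_6) = f(0.155313) = -0.088501
  f(a) × f(c) ≥ 0, new interval: [0.155313, 0.207500]
Iteration 7:
  c_7 = (0.155313 + 0.207500)/2 = 0.181406
  f(c_7) = f(0.181406) = 0.061499
  f(a) × f(c) < 0, new interval: [0.155313, 0.181406]

After 7 iteration(s), the approximation is c_7 = 0.181406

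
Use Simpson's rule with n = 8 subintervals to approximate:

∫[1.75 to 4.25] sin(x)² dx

f(x) = sin(x)²
a = 1.75, b = 4.25, n = 8
h = (b - a)/n = 0.312500

Simpson's rule: (h/3)[f(x₀) + 4f(x₁) + 2f(x₂) + ... + f(xₙ)]

x_0 = 1.7500, f(x_0) = 0.968228, coefficient = 1
x_1 = 2.0625, f(x_1) = 0.777095, coefficient = 4
x_2 = 2.3750, f(x_2) = 0.481199, coefficient = 2
x_3 = 2.6875, f(x_3) = 0.192411, coefficient = 4
x_4 = 3.0000, f(x_4) = 0.019915, coefficient = 2
x_5 = 3.3125, f(x_5) = 0.028926, coefficient = 4
x_6 = 3.6250, f(x_6) = 0.216038, coefficient = 2
x_7 = 3.9375, f(x_7) = 0.510508, coefficient = 4
x_8 = 4.2500, f(x_8) = 0.801006, coefficient = 1

I ≈ (0.312500/3) × 9.239300 = 0.962427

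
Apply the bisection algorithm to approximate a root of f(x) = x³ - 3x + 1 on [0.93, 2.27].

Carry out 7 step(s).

f(x) = x³ - 3x + 1
Initial interval: [0.93, 2.27]

Iteration 1:
  c_1 = (0.930000 + 2.270000)/2 = 1.600000
  f(c_1) = f(1.600000) = 0.296000
  f(a) × f(c) < 0, new interval: [0.930000, 1.600000]
Iteration 2:
  c_2 = (0.930000 + 1.600000)/2 = 1.265000
  f(c_2) = f(1.265000) = -0.770715
  f(a) × f(c) ≥ 0, new interval: [1.265000, 1.600000]
Iteration 3:
  c_3 = (1.265000 + 1.600000)/2 = 1.432500
  f(c_3) = f(1.432500) = -0.357929
  f(a) × f(c) ≥ 0, new interval: [1.432500, 1.600000]
Iteration 4:
  c_4 = (1.432500 + 1.600000)/2 = 1.516250
  f(c_4) = f(1.516250) = -0.062870
  f(a) × f(c) ≥ 0, new interval: [1.516250, 1.600000]
Iteration 5:
  c_5 = (1.516250 + 1.600000)/2 = 1.558125
  f(c_5) = f(1.558125) = 0.108368
  f(a) × f(c) < 0, new interval: [1.516250, 1.558125]
Iteration 6:
  c_6 = (1.516250 + 1.558125)/2 = 1.537187
  f(c_6) = f(1.537187) = 0.020728
  f(a) × f(c) < 0, new interval: [1.516250, 1.537187]
Iteration 7:
  c_7 = (1.516250 + 1.537187)/2 = 1.526719
  f(c_7) = f(1.526719) = -0.021573
  f(a) × f(c) ≥ 0, new interval: [1.526719, 1.537187]

After 7 iteration(s), the approximation is c_7 = 1.526719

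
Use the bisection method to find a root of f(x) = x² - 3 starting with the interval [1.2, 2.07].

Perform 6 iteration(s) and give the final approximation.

f(x) = x² - 3
Initial interval: [1.2, 2.07]

Iteration 1:
  c_1 = (1.200000 + 2.070000)/2 = 1.635000
  f(c_1) = f(1.635000) = -0.326775
  f(a) × f(c) ≥ 0, new interval: [1.635000, 2.070000]
Iteration 2:
  c_2 = (1.635000 + 2.070000)/2 = 1.852500
  f(c_2) = f(1.852500) = 0.431756
  f(a) × f(c) < 0, new interval: [1.635000, 1.852500]
Iteration 3:
  c_3 = (1.635000 + 1.852500)/2 = 1.743750
  f(c_3) = f(1.743750) = 0.040664
  f(a) × f(c) < 0, new interval: [1.635000, 1.743750]
Iteration 4:
  c_4 = (1.635000 + 1.743750)/2 = 1.689375
  f(c_4) = f(1.689375) = -0.146012
  f(a) × f(c) ≥ 0, new interval: [1.689375, 1.743750]
Iteration 5:
  c_5 = (1.689375 + 1.743750)/2 = 1.716562
  f(c_5) = f(1.716562) = -0.053413
  f(a) × f(c) ≥ 0, new interval: [1.716562, 1.743750]
Iteration 6:
  c_6 = (1.716562 + 1.743750)/2 = 1.730156
  f(c_6) = f(1.730156) = -0.006559
  f(a) × f(c) ≥ 0, new interval: [1.730156, 1.743750]

After 6 iteration(s), the approximation is c_6 = 1.730156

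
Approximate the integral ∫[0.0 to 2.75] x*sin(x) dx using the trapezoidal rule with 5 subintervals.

f(x) = x*sin(x)
a = 0.0, b = 2.75, n = 5
h = (b - a)/n = 0.550000

Trapezoidal rule: (h/2)[f(x₀) + 2f(x₁) + 2f(x₂) + ... + f(xₙ)]

x_0 = 0.0000, f(x_0) = 0.000000, coefficient = 1
x_1 = 0.5500, f(x_1) = 0.287478, coefficient = 2
x_2 = 1.1000, f(x_2) = 0.980328, coefficient = 2
x_3 = 1.6500, f(x_3) = 1.644827, coefficient = 2
x_4 = 2.2000, f(x_4) = 1.778692, coefficient = 2
x_5 = 2.7500, f(x_5) = 1.049568, coefficient = 1

I ≈ (0.550000/2) × 10.432219 = 2.868860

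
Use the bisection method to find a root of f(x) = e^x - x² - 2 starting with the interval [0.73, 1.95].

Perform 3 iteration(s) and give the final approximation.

f(x) = e^x - x² - 2
Initial interval: [0.73, 1.95]

Iteration 1:
  c_1 = (0.730000 + 1.950000)/2 = 1.340000
  f(c_1) = f(1.340000) = 0.023444
  f(a) × f(c) < 0, new interval: [0.730000, 1.340000]
Iteration 2:
  c_2 = (0.730000 + 1.340000)/2 = 1.035000
  f(c_2) = f(1.035000) = -0.256119
  f(a) × f(c) ≥ 0, new interval: [1.035000, 1.340000]
Iteration 3:
  c_3 = (1.035000 + 1.340000)/2 = 1.187500
  f(c_3) = f(1.187500) = -0.131282
  f(a) × f(c) ≥ 0, new interval: [1.187500, 1.340000]

After 3 iteration(s), the approximation is c_3 = 1.187500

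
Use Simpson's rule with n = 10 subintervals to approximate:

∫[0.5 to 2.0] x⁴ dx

f(x) = x⁴
a = 0.5, b = 2.0, n = 10
h = (b - a)/n = 0.150000

Simpson's rule: (h/3)[f(x₀) + 4f(x₁) + 2f(x₂) + ... + f(xₙ)]

x_0 = 0.5000, f(x_0) = 0.062500, coefficient = 1
x_1 = 0.6500, f(x_1) = 0.178506, coefficient = 4
x_2 = 0.8000, f(x_2) = 0.409600, coefficient = 2
x_3 = 0.9500, f(x_3) = 0.814506, coefficient = 4
x_4 = 1.1000, f(x_4) = 1.464100, coefficient = 2
x_5 = 1.2500, f(x_5) = 2.441406, coefficient = 4
x_6 = 1.4000, f(x_6) = 3.841600, coefficient = 2
x_7 = 1.5500, f(x_7) = 5.772006, coefficient = 4
x_8 = 1.7000, f(x_8) = 8.352100, coefficient = 2
x_9 = 1.8500, f(x_9) = 11.713506, coefficient = 4
x_10 = 2.0000, f(x_10) = 16.000000, coefficient = 1

I ≈ (0.150000/3) × 127.877025 = 6.393851
Exact value: 6.393750
Error: 0.000101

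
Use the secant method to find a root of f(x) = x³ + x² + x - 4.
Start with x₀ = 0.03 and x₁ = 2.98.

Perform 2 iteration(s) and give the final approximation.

f(x) = x³ + x² + x - 4
x₀ = 0.03, x₁ = 2.98

Secant formula: x_{n+1} = x_n - f(x_n)(x_n - x_{n-1})/(f(x_n) - f(x_{n-1}))

Iteration 1:
  f(0.030000) = -3.969073
  f(2.980000) = 34.323992
  x_2 = 2.980000 - 34.323992×(2.980000 - 0.030000)/(34.323992 - (-3.969073))
       = 0.335767
Iteration 2:
  f(2.980000) = 34.323992
  f(0.335767) = -3.513639
  x_3 = 0.335767 - (-3.513639)×(0.335767 - 2.980000)/(-3.513639 - 34.323992)
       = 0.581313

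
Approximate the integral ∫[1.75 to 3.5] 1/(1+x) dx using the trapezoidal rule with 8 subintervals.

f(x) = 1/(1+x)
a = 1.75, b = 3.5, n = 8
h = (b - a)/n = 0.218750

Trapezoidal rule: (h/2)[f(x₀) + 2f(x₁) + 2f(x₂) + ... + f(xₙ)]

x_0 = 1.7500, f(x_0) = 0.363636, coefficient = 1
x_1 = 1.9688, f(x_1) = 0.336842, coefficient = 2
x_2 = 2.1875, f(x_2) = 0.313725, coefficient = 2
x_3 = 2.4062, f(x_3) = 0.293578, coefficient = 2
x_4 = 2.6250, f(x_4) = 0.275862, coefficient = 2
x_5 = 2.8438, f(x_5) = 0.260163, coefficient = 2
x_6 = 3.0625, f(x_6) = 0.246154, coefficient = 2
x_7 = 3.2812, f(x_7) = 0.233577, coefficient = 2
x_8 = 3.5000, f(x_8) = 0.222222, coefficient = 1

I ≈ (0.218750/2) × 4.505660 = 0.492807
Exact value: 0.492476
Error: 0.000330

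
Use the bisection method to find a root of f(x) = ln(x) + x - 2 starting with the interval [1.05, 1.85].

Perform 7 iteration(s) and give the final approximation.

f(x) = ln(x) + x - 2
Initial interval: [1.05, 1.85]

Iteration 1:
  c_1 = (1.050000 + 1.850000)/2 = 1.450000
  f(c_1) = f(1.450000) = -0.178436
  f(a) × f(c) ≥ 0, new interval: [1.450000, 1.850000]
Iteration 2:
  c_2 = (1.450000 + 1.850000)/2 = 1.650000
  f(c_2) = f(1.650000) = 0.150775
  f(a) × f(c) < 0, new interval: [1.450000, 1.650000]
Iteration 3:
  c_3 = (1.450000 + 1.650000)/2 = 1.550000
  f(c_3) = f(1.550000) = -0.011745
  f(a) × f(c) ≥ 0, new interval: [1.550000, 1.650000]
Iteration 4:
  c_4 = (1.550000 + 1.650000)/2 = 1.600000
  f(c_4) = f(1.600000) = 0.070004
  f(a) × f(c) < 0, new interval: [1.550000, 1.600000]
Iteration 5:
  c_5 = (1.550000 + 1.600000)/2 = 1.575000
  f(c_5) = f(1.575000) = 0.029255
  f(a) × f(c) < 0, new interval: [1.550000, 1.575000]
Iteration 6:
  c_6 = (1.550000 + 1.575000)/2 = 1.562500
  f(c_6) = f(1.562500) = 0.008787
  f(a) × f(c) < 0, new interval: [1.550000, 1.562500]
Iteration 7:
  c_7 = (1.550000 + 1.562500)/2 = 1.556250
  f(c_7) = f(1.556250) = -0.001471
  f(a) × f(c) ≥ 0, new interval: [1.556250, 1.562500]

After 7 iteration(s), the approximation is c_7 = 1.556250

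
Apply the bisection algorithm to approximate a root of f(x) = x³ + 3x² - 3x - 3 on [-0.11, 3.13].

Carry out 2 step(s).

f(x) = x³ + 3x² - 3x - 3
Initial interval: [-0.11, 3.13]

Iteration 1:
  c_1 = (-0.110000 + 3.130000)/2 = 1.510000
  f(c_1) = f(1.510000) = 2.753251
  f(a) × f(c) < 0, new interval: [-0.110000, 1.510000]
Iteration 2:
  c_2 = (-0.110000 + 1.510000)/2 = 0.700000
  f(c_2) = f(0.700000) = -3.287000
  f(a) × f(c) ≥ 0, new interval: [0.700000, 1.510000]

After 2 iteration(s), the approximation is c_2 = 0.700000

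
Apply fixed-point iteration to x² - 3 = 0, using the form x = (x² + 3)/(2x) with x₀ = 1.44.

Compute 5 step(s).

Equation: x² - 3 = 0
Fixed-point form: x = (x² + 3)/(2x)
x₀ = 1.44

x_1 = g(1.440000) = 1.761667
x_2 = g(1.761667) = 1.732300
x_3 = g(1.732300) = 1.732051
x_4 = g(1.732051) = 1.732051
x_5 = g(1.732051) = 1.732051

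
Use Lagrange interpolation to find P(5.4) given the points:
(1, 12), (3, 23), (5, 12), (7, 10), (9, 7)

Lagrange interpolation formula:
P(x) = Σ yᵢ × Lᵢ(x)
where Lᵢ(x) = Π_{j≠i} (x - xⱼ)/(xᵢ - xⱼ)

L_0(5.4) = (5.4 - 3)/(1 - 3) × (5.4 - 5)/(1 - 5) × (5.4 - 7)/(1 - 7) × (5.4 - 9)/(1 - 9) = 0.014400
L_1(5.4) = (5.4 - 1)/(3 - 1) × (5.4 - 5)/(3 - 5) × (5.4 - 7)/(3 - 7) × (5.4 - 9)/(3 - 9) = -0.105600
L_2(5.4) = (5.4 - 1)/(5 - 1) × (5.4 - 3)/(5 - 3) × (5.4 - 7)/(5 - 7) × (5.4 - 9)/(5 - 9) = 0.950400
L_3(5.4) = (5.4 - 1)/(7 - 1) × (5.4 - 3)/(7 - 3) × (5.4 - 5)/(7 - 5) × (5.4 - 9)/(7 - 9) = 0.158400
L_4(5.4) = (5.4 - 1)/(9 - 1) × (5.4 - 3)/(9 - 3) × (5.4 - 5)/(9 - 5) × (5.4 - 7)/(9 - 7) = -0.017600

P(5.4) = 12×L_0(5.4) + 23×L_1(5.4) + 12×L_2(5.4) + 10×L_3(5.4) + 7×L_4(5.4)
P(5.4) = 10.609600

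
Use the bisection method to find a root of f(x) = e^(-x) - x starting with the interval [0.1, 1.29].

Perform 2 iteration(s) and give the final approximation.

f(x) = e^(-x) - x
Initial interval: [0.1, 1.29]

Iteration 1:
  c_1 = (0.100000 + 1.290000)/2 = 0.695000
  f(c_1) = f(0.695000) = -0.195926
  f(a) × f(c) < 0, new interval: [0.100000, 0.695000]
Iteration 2:
  c_2 = (0.100000 + 0.695000)/2 = 0.397500
  f(c_2) = f(0.397500) = 0.274498
  f(a) × f(c) ≥ 0, new interval: [0.397500, 0.695000]

After 2 iteration(s), the approximation is c_2 = 0.397500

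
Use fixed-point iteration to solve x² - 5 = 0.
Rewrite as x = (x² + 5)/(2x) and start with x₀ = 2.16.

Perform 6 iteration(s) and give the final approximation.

Equation: x² - 5 = 0
Fixed-point form: x = (x² + 5)/(2x)
x₀ = 2.16

x_1 = g(2.160000) = 2.237407
x_2 = g(2.237407) = 2.236068
x_3 = g(2.236068) = 2.236068
x_4 = g(2.236068) = 2.236068
x_5 = g(2.236068) = 2.236068
x_6 = g(2.236068) = 2.236068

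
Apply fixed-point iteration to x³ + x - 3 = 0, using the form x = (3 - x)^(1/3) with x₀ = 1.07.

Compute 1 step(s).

Equation: x³ + x - 3 = 0
Fixed-point form: x = (3 - x)^(1/3)
x₀ = 1.07

x_1 = g(1.070000) = 1.245047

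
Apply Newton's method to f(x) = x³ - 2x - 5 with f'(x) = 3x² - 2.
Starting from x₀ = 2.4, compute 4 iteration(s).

f(x) = x³ - 2x - 5
f'(x) = 3x² - 2
x₀ = 2.4

Newton-Raphson formula: x_{n+1} = x_n - f(x_n)/f'(x_n)

Iteration 1:
  f(2.400000) = 4.024000
  f'(2.400000) = 15.280000
  x_1 = 2.400000 - 4.024000/15.280000 = 2.136649
Iteration 2:
  f(2.136649) = 0.481082
  f'(2.136649) = 11.695810
  x_2 = 2.136649 - 0.481082/11.695810 = 2.095516
Iteration 3:
  f(2.095516) = 0.010775
  f'(2.095516) = 11.173567
  x_3 = 2.095516 - 0.010775/11.173567 = 2.094552
Iteration 4:
  f(2.094552) = 0.000006
  f'(2.094552) = 11.161444
  x_4 = 2.094552 - 0.000006/11.161444 = 2.094551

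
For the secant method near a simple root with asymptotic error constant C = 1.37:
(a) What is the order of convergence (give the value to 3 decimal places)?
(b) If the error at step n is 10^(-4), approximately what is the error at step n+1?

(a) Secant method has superlinear convergence with order φ = (1+√5)/2 ≈ 1.618.
    This means |e_{n+1}| ≈ C|e_n|^1.618.

(b) With |e_n| = 10^(-4) and C = 1.37:
    |e_{n+1}| ≈ 1.37 × (10^(-4))^1.618 = 1.37 × 10^(-6.47)

(a) ≈ 1.618 (golden ratio); (b) |e_{n+1}| ≈ 4.619e-07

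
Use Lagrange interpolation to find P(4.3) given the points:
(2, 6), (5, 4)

Lagrange interpolation formula:
P(x) = Σ yᵢ × Lᵢ(x)
where Lᵢ(x) = Π_{j≠i} (x - xⱼ)/(xᵢ - xⱼ)

L_0(4.3) = (4.3 - 5)/(2 - 5) = 0.233333
L_1(4.3) = (4.3 - 2)/(5 - 2) = 0.766667

P(4.3) = 6×L_0(4.3) + 4×L_1(4.3)
P(4.3) = 4.466667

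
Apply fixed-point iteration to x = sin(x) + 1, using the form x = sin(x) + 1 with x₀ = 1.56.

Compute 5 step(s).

Equation: x = sin(x) + 1
Fixed-point form: x = sin(x) + 1
x₀ = 1.56

x_1 = g(1.560000) = 1.999942
x_2 = g(1.999942) = 1.909322
x_3 = g(1.909322) = 1.943245
x_4 = g(1.943245) = 1.931439
x_5 = g(1.931439) = 1.935670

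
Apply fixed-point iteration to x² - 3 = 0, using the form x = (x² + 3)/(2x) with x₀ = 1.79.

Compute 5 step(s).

Equation: x² - 3 = 0
Fixed-point form: x = (x² + 3)/(2x)
x₀ = 1.79

x_1 = g(1.790000) = 1.732989
x_2 = g(1.732989) = 1.732051
x_3 = g(1.732051) = 1.732051
x_4 = g(1.732051) = 1.732051
x_5 = g(1.732051) = 1.732051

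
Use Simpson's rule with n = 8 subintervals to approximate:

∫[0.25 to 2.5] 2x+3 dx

f(x) = 2x+3
a = 0.25, b = 2.5, n = 8
h = (b - a)/n = 0.281250

Simpson's rule: (h/3)[f(x₀) + 4f(x₁) + 2f(x₂) + ... + f(xₙ)]

x_0 = 0.2500, f(x_0) = 3.500000, coefficient = 1
x_1 = 0.5312, f(x_1) = 4.062500, coefficient = 4
x_2 = 0.8125, f(x_2) = 4.625000, coefficient = 2
x_3 = 1.0938, f(x_3) = 5.187500, coefficient = 4
x_4 = 1.3750, f(x_4) = 5.750000, coefficient = 2
x_5 = 1.6562, f(x_5) = 6.312500, coefficient = 4
x_6 = 1.9375, f(x_6) = 6.875000, coefficient = 2
x_7 = 2.2188, f(x_7) = 7.437500, coefficient = 4
x_8 = 2.5000, f(x_8) = 8.000000, coefficient = 1

I ≈ (0.281250/3) × 138.000000 = 12.937500
Exact value: 12.937500
Error: 0.000000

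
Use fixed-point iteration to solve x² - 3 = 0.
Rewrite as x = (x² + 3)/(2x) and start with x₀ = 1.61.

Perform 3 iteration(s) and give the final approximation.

Equation: x² - 3 = 0
Fixed-point form: x = (x² + 3)/(2x)
x₀ = 1.61

x_1 = g(1.610000) = 1.736677
x_2 = g(1.736677) = 1.732057
x_3 = g(1.732057) = 1.732051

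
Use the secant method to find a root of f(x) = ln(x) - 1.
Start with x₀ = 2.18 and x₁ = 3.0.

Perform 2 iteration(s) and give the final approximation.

f(x) = ln(x) - 1
x₀ = 2.18, x₁ = 3.0

Secant formula: x_{n+1} = x_n - f(x_n)(x_n - x_{n-1})/(f(x_n) - f(x_{n-1}))

Iteration 1:
  f(2.180000) = -0.220675
  f(3.000000) = 0.098612
  x_2 = 3.000000 - 0.098612×(3.000000 - 2.180000)/(0.098612 - (-0.220675))
       = 2.746742
Iteration 2:
  f(3.000000) = 0.098612
  f(2.746742) = 0.010415
  x_3 = 2.746742 - 0.010415×(2.746742 - 3.000000)/(0.010415 - 0.098612)
       = 2.716834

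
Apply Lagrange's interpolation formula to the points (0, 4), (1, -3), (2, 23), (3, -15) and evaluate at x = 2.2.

Lagrange interpolation formula:
P(x) = Σ yᵢ × Lᵢ(x)
where Lᵢ(x) = Π_{j≠i} (x - xⱼ)/(xᵢ - xⱼ)

L_0(2.2) = (2.2 - 1)/(0 - 1) × (2.2 - 2)/(0 - 2) × (2.2 - 3)/(0 - 3) = 0.032000
L_1(2.2) = (2.2 - 0)/(1 - 0) × (2.2 - 2)/(1 - 2) × (2.2 - 3)/(1 - 3) = -0.176000
L_2(2.2) = (2.2 - 0)/(2 - 0) × (2.2 - 1)/(2 - 1) × (2.2 - 3)/(2 - 3) = 1.056000
L_3(2.2) = (2.2 - 0)/(3 - 0) × (2.2 - 1)/(3 - 1) × (2.2 - 2)/(3 - 2) = 0.088000

P(2.2) = 4×L_0(2.2) + (-3)×L_1(2.2) + 23×L_2(2.2) + (-15)×L_3(2.2)
P(2.2) = 23.624000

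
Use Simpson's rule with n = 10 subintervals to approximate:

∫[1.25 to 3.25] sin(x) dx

f(x) = sin(x)
a = 1.25, b = 3.25, n = 10
h = (b - a)/n = 0.200000

Simpson's rule: (h/3)[f(x₀) + 4f(x₁) + 2f(x₂) + ... + f(xₙ)]

x_0 = 1.2500, f(x_0) = 0.948985, coefficient = 1
x_1 = 1.4500, f(x_1) = 0.992713, coefficient = 4
x_2 = 1.6500, f(x_2) = 0.996865, coefficient = 2
x_3 = 1.8500, f(x_3) = 0.961275, coefficient = 4
x_4 = 2.0500, f(x_4) = 0.887362, coefficient = 2
x_5 = 2.2500, f(x_5) = 0.778073, coefficient = 4
x_6 = 2.4500, f(x_6) = 0.637765, coefficient = 2
x_7 = 2.6500, f(x_7) = 0.472031, coefficient = 4
x_8 = 2.8500, f(x_8) = 0.287478, coefficient = 2
x_9 = 3.0500, f(x_9) = 0.091465, coefficient = 4
x_10 = 3.2500, f(x_10) = -0.108195, coefficient = 1

I ≈ (0.200000/3) × 19.641956 = 1.309464
Exact value: 1.309452
Error: 0.000012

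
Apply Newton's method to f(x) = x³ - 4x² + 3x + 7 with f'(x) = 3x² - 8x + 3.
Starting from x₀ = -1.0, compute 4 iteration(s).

f(x) = x³ - 4x² + 3x + 7
f'(x) = 3x² - 8x + 3
x₀ = -1.0

Newton-Raphson formula: x_{n+1} = x_n - f(x_n)/f'(x_n)

Iteration 1:
  f(-1.000000) = -1.000000
  f'(-1.000000) = 14.000000
  x_1 = -1.000000 - (-1.000000)/14.000000 = -0.928571
Iteration 2:
  f(-0.928571) = -0.035350
  f'(-0.928571) = 13.015306
  x_2 = -0.928571 - (-0.035350)/13.015306 = -0.925855
Iteration 3:
  f(-0.925855) = -0.000050
  f'(-0.925855) = 12.978468
  x_3 = -0.925855 - (-0.000050)/12.978468 = -0.925852
Iteration 4:
  f(-0.925852) = 0.000000
  f'(-0.925852) = 12.978416
  x_4 = -0.925852 - 0.000000/12.978416 = -0.925852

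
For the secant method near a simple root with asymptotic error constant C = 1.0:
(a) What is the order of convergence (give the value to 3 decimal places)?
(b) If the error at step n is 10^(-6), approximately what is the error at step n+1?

(a) Secant method has superlinear convergence with order φ = (1+√5)/2 ≈ 1.618.
    This means |e_{n+1}| ≈ C|e_n|^1.618.

(b) With |e_n| = 10^(-6) and C = 1.0:
    |e_{n+1}| ≈ 1.0 × (10^(-6))^1.618 = 1.0 × 10^(-9.71)

(a) ≈ 1.618 (golden ratio); (b) |e_{n+1}| ≈ 1.958e-10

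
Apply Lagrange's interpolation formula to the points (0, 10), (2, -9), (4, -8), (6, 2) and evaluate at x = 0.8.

Lagrange interpolation formula:
P(x) = Σ yᵢ × Lᵢ(x)
where Lᵢ(x) = Π_{j≠i} (x - xⱼ)/(xᵢ - xⱼ)

L_0(0.8) = (0.8 - 2)/(0 - 2) × (0.8 - 4)/(0 - 4) × (0.8 - 6)/(0 - 6) = 0.416000
L_1(0.8) = (0.8 - 0)/(2 - 0) × (0.8 - 4)/(2 - 4) × (0.8 - 6)/(2 - 6) = 0.832000
L_2(0.8) = (0.8 - 0)/(4 - 0) × (0.8 - 2)/(4 - 2) × (0.8 - 6)/(4 - 6) = -0.312000
L_3(0.8) = (0.8 - 0)/(6 - 0) × (0.8 - 2)/(6 - 2) × (0.8 - 4)/(6 - 4) = 0.064000

P(0.8) = 10×L_0(0.8) + (-9)×L_1(0.8) + (-8)×L_2(0.8) + 2×L_3(0.8)
P(0.8) = -0.704000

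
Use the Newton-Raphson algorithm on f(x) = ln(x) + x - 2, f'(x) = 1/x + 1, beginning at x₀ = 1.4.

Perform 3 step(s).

f(x) = ln(x) + x - 2
f'(x) = 1/x + 1
x₀ = 1.4

Newton-Raphson formula: x_{n+1} = x_n - f(x_n)/f'(x_n)

Iteration 1:
  f(1.400000) = -0.263528
  f'(1.400000) = 1.714286
  x_1 = 1.400000 - (-0.263528)/1.714286 = 1.553725
Iteration 2:
  f(1.553725) = -0.005621
  f'(1.553725) = 1.643615
  x_2 = 1.553725 - (-0.005621)/1.643615 = 1.557144
Iteration 3:
  f(1.557144) = -0.000002
  f'(1.557144) = 1.642201
  x_3 = 1.557144 - (-0.000002)/1.642201 = 1.557146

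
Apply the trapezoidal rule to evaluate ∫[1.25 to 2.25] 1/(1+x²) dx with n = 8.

f(x) = 1/(1+x²)
a = 1.25, b = 2.25, n = 8
h = (b - a)/n = 0.125000

Trapezoidal rule: (h/2)[f(x₀) + 2f(x₁) + 2f(x₂) + ... + f(xₙ)]

x_0 = 1.2500, f(x_0) = 0.390244, coefficient = 1
x_1 = 1.3750, f(x_1) = 0.345946, coefficient = 2
x_2 = 1.5000, f(x_2) = 0.307692, coefficient = 2
x_3 = 1.6250, f(x_3) = 0.274678, coefficient = 2
x_4 = 1.7500, f(x_4) = 0.246154, coefficient = 2
x_5 = 1.8750, f(x_5) = 0.221453, coefficient = 2
x_6 = 2.0000, f(x_6) = 0.200000, coefficient = 2
x_7 = 2.1250, f(x_7) = 0.181303, coefficient = 2
x_8 = 2.2500, f(x_8) = 0.164948, coefficient = 1

I ≈ (0.125000/2) × 4.109646 = 0.256853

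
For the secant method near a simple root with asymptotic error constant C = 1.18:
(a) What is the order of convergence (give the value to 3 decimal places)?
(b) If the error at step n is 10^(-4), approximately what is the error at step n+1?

(a) Secant method has superlinear convergence with order φ = (1+√5)/2 ≈ 1.618.
    This means |e_{n+1}| ≈ C|e_n|^1.618.

(b) With |e_n| = 10^(-4) and C = 1.18:
    |e_{n+1}| ≈ 1.18 × (10^(-4))^1.618 = 1.18 × 10^(-6.47)

(a) ≈ 1.618 (golden ratio); (b) |e_{n+1}| ≈ 3.979e-07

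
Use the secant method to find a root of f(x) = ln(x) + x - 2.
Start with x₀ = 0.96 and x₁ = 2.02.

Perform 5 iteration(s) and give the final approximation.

f(x) = ln(x) + x - 2
x₀ = 0.96, x₁ = 2.02

Secant formula: x_{n+1} = x_n - f(x_n)(x_n - x_{n-1})/(f(x_n) - f(x_{n-1}))

Iteration 1:
  f(0.960000) = -1.080822
  f(2.020000) = 0.723098
  x_2 = 2.020000 - 0.723098×(2.020000 - 0.960000)/(0.723098 - (-1.080822))
       = 1.595101
Iteration 2:
  f(2.020000) = 0.723098
  f(1.595101) = 0.062038
  x_3 = 1.595101 - 0.062038×(1.595101 - 2.020000)/(0.062038 - 0.723098)
       = 1.555226
Iteration 3:
  f(1.595101) = 0.062038
  f(1.555226) = -0.003154
  x_4 = 1.555226 - (-0.003154)×(1.555226 - 1.595101)/(-0.003154 - 0.062038)
       = 1.557155
Iteration 4:
  f(1.555226) = -0.003154
  f(1.557155) = 0.000015
  x_5 = 1.557155 - 0.000015×(1.557155 - 1.555226)/(0.000015 - (-0.003154))
       = 1.557146
Iteration 5:
  f(1.557155) = 0.000015
  f(1.557146) = 0.000000
  x_6 = 1.557146 - 0.000000×(1.557146 - 1.557155)/(0.000000 - 0.000015)
       = 1.557146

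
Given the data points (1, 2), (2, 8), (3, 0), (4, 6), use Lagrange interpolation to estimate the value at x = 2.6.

Lagrange interpolation formula:
P(x) = Σ yᵢ × Lᵢ(x)
where Lᵢ(x) = Π_{j≠i} (x - xⱼ)/(xᵢ - xⱼ)

L_0(2.6) = (2.6 - 2)/(1 - 2) × (2.6 - 3)/(1 - 3) × (2.6 - 4)/(1 - 4) = -0.056000
L_1(2.6) = (2.6 - 1)/(2 - 1) × (2.6 - 3)/(2 - 3) × (2.6 - 4)/(2 - 4) = 0.448000
L_2(2.6) = (2.6 - 1)/(3 - 1) × (2.6 - 2)/(3 - 2) × (2.6 - 4)/(3 - 4) = 0.672000
L_3(2.6) = (2.6 - 1)/(4 - 1) × (2.6 - 2)/(4 - 2) × (2.6 - 3)/(4 - 3) = -0.064000

P(2.6) = 2×L_0(2.6) + 8×L_1(2.6) + 0×L_2(2.6) + 6×L_3(2.6)
P(2.6) = 3.088000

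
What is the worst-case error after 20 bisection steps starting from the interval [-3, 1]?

Bisection error bound: |error| ≤ (b-a)/2^n
|error| ≤ (1 - (-3))/2^20 = 4/2^20
|error| ≤ 0.0000038147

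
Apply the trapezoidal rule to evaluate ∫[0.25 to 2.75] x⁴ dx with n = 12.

f(x) = x⁴
a = 0.25, b = 2.75, n = 12
h = (b - a)/n = 0.208333

Trapezoidal rule: (h/2)[f(x₀) + 2f(x₁) + 2f(x₂) + ... + f(xₙ)]

x_0 = 0.2500, f(x_0) = 0.003906, coefficient = 1
x_1 = 0.4583, f(x_1) = 0.044129, coefficient = 2
x_2 = 0.6667, f(x_2) = 0.197531, coefficient = 2
x_3 = 0.8750, f(x_3) = 0.586182, coefficient = 2
x_4 = 1.0833, f(x_4) = 1.377363, coefficient = 2
x_5 = 1.2917, f(x_5) = 2.783568, coefficient = 2
x_6 = 1.5000, f(x_6) = 5.062500, coefficient = 2
x_7 = 1.7083, f(x_7) = 8.517075, coefficient = 2
x_8 = 1.9167, f(x_8) = 13.495419, coefficient = 2
x_9 = 2.1250, f(x_9) = 20.390869, coefficient = 2
x_10 = 2.3333, f(x_10) = 29.641975, coefficient = 2
x_11 = 2.5417, f(x_11) = 41.732497, coefficient = 2
x_12 = 2.7500, f(x_12) = 57.191406, coefficient = 1

I ≈ (0.208333/2) × 304.853528 = 31.755576
Exact value: 31.455078
Error: 0.300498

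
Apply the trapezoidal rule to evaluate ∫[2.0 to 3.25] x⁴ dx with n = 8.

f(x) = x⁴
a = 2.0, b = 3.25, n = 8
h = (b - a)/n = 0.156250

Trapezoidal rule: (h/2)[f(x₀) + 2f(x₁) + 2f(x₂) + ... + f(xₙ)]

x_0 = 2.0000, f(x_0) = 16.000000, coefficient = 1
x_1 = 2.1562, f(x_1) = 21.617051, coefficient = 2
x_2 = 2.3125, f(x_2) = 28.597427, coefficient = 2
x_3 = 2.4688, f(x_3) = 37.145692, coefficient = 2
x_4 = 2.6250, f(x_4) = 47.480713, coefficient = 2
x_5 = 2.7812, f(x_5) = 59.835664, coefficient = 2
x_6 = 2.9375, f(x_6) = 74.458023, coefficient = 2
x_7 = 3.0938, f(x_7) = 91.609574, coefficient = 2
x_8 = 3.2500, f(x_8) = 111.566406, coefficient = 1

I ≈ (0.156250/2) × 849.054695 = 66.332398
Exact value: 66.118164
Error: 0.214234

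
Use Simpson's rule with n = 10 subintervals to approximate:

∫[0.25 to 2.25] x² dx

f(x) = x²
a = 0.25, b = 2.25, n = 10
h = (b - a)/n = 0.200000

Simpson's rule: (h/3)[f(x₀) + 4f(x₁) + 2f(x₂) + ... + f(xₙ)]

x_0 = 0.2500, f(x_0) = 0.062500, coefficient = 1
x_1 = 0.4500, f(x_1) = 0.202500, coefficient = 4
x_2 = 0.6500, f(x_2) = 0.422500, coefficient = 2
x_3 = 0.8500, f(x_3) = 0.722500, coefficient = 4
x_4 = 1.0500, f(x_4) = 1.102500, coefficient = 2
x_5 = 1.2500, f(x_5) = 1.562500, coefficient = 4
x_6 = 1.4500, f(x_6) = 2.102500, coefficient = 2
x_7 = 1.6500, f(x_7) = 2.722500, coefficient = 4
x_8 = 1.8500, f(x_8) = 3.422500, coefficient = 2
x_9 = 2.0500, f(x_9) = 4.202500, coefficient = 4
x_10 = 2.2500, f(x_10) = 5.062500, coefficient = 1

I ≈ (0.200000/3) × 56.875000 = 3.791667
Exact value: 3.791667
Error: 0.000000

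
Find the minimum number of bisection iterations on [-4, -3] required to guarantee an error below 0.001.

We need (b-a)/2^n ≤ 0.001
(-3 - (-4))/2^n ≤ 0.001
1/2^n ≤ 0.001
2^n ≥ 1000
n ≥ log₂(1000) = 9.97
n ≥ 10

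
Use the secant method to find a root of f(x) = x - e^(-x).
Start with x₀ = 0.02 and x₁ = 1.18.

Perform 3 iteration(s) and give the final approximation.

f(x) = x - e^(-x)
x₀ = 0.02, x₁ = 1.18

Secant formula: x_{n+1} = x_n - f(x_n)(x_n - x_{n-1})/(f(x_n) - f(x_{n-1}))

Iteration 1:
  f(0.020000) = -0.960199
  f(1.180000) = 0.872721
  x_2 = 1.180000 - 0.872721×(1.180000 - 0.020000)/(0.872721 - (-0.960199))
       = 0.627681
Iteration 2:
  f(1.180000) = 0.872721
  f(0.627681) = 0.093853
  x_3 = 0.627681 - 0.093853×(0.627681 - 1.180000)/(0.093853 - 0.872721)
       = 0.561127
Iteration 3:
  f(0.627681) = 0.093853
  f(0.561127) = -0.009438
  x_4 = 0.561127 - (-0.009438)×(0.561127 - 0.627681)/(-0.009438 - 0.093853)
       = 0.567209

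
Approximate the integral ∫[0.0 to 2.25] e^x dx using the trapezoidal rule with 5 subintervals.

f(x) = e^x
a = 0.0, b = 2.25, n = 5
h = (b - a)/n = 0.450000

Trapezoidal rule: (h/2)[f(x₀) + 2f(x₁) + 2f(x₂) + ... + f(xₙ)]

x_0 = 0.0000, f(x_0) = 1.000000, coefficient = 1
x_1 = 0.4500, f(x_1) = 1.568312, coefficient = 2
x_2 = 0.9000, f(x_2) = 2.459603, coefficient = 2
x_3 = 1.3500, f(x_3) = 3.857426, coefficient = 2
x_4 = 1.8000, f(x_4) = 6.049647, coefficient = 2
x_5 = 2.2500, f(x_5) = 9.487736, coefficient = 1

I ≈ (0.450000/2) × 38.357712 = 8.630485
Exact value: 8.487736
Error: 0.142749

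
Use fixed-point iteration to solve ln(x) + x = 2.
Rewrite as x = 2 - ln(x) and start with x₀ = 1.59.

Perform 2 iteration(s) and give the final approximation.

Equation: ln(x) + x = 2
Fixed-point form: x = 2 - ln(x)
x₀ = 1.59

x_1 = g(1.590000) = 1.536266
x_2 = g(1.536266) = 1.570645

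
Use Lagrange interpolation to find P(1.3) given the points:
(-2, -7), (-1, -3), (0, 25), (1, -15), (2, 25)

Lagrange interpolation formula:
P(x) = Σ yᵢ × Lᵢ(x)
where Lᵢ(x) = Π_{j≠i} (x - xⱼ)/(xᵢ - xⱼ)

L_0(1.3) = (1.3 - (-1))/(-2 - (-1)) × (1.3 - 0)/(-2 - 0) × (1.3 - 1)/(-2 - 1) × (1.3 - 2)/(-2 - 2) = -0.026163
L_1(1.3) = (1.3 - (-2))/(-1 - (-2)) × (1.3 - 0)/(-1 - 0) × (1.3 - 1)/(-1 - 1) × (1.3 - 2)/(-1 - 2) = 0.150150
L_2(1.3) = (1.3 - (-2))/(0 - (-2)) × (1.3 - (-1))/(0 - (-1)) × (1.3 - 1)/(0 - 1) × (1.3 - 2)/(0 - 2) = -0.398475
L_3(1.3) = (1.3 - (-2))/(1 - (-2)) × (1.3 - (-1))/(1 - (-1)) × (1.3 - 0)/(1 - 0) × (1.3 - 2)/(1 - 2) = 1.151150
L_4(1.3) = (1.3 - (-2))/(2 - (-2)) × (1.3 - (-1))/(2 - (-1)) × (1.3 - 0)/(2 - 0) × (1.3 - 1)/(2 - 1) = 0.123338

P(1.3) = (-7)×L_0(1.3) + (-3)×L_1(1.3) + 25×L_2(1.3) + (-15)×L_3(1.3) + 25×L_4(1.3)
P(1.3) = -24.413000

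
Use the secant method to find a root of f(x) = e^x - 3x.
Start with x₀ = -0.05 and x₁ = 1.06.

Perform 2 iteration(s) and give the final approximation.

f(x) = e^x - 3x
x₀ = -0.05, x₁ = 1.06

Secant formula: x_{n+1} = x_n - f(x_n)(x_n - x_{n-1})/(f(x_n) - f(x_{n-1}))

Iteration 1:
  f(-0.050000) = 1.101229
  f(1.060000) = -0.293629
  x_2 = 1.060000 - (-0.293629)×(1.060000 - (-0.050000))/(-0.293629 - 1.101229)
       = 0.826336
Iteration 2:
  f(1.060000) = -0.293629
  f(0.826336) = -0.194077
  x_3 = 0.826336 - (-0.194077)×(0.826336 - 1.060000)/(-0.194077 - (-0.293629))
       = 0.370810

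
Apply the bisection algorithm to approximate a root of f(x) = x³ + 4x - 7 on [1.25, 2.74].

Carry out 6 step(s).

f(x) = x³ + 4x - 7
Initial interval: [1.25, 2.74]

Iteration 1:
  c_1 = (1.250000 + 2.740000)/2 = 1.995000
  f(c_1) = f(1.995000) = 8.920150
  f(a) × f(c) < 0, new interval: [1.250000, 1.995000]
Iteration 2:
  c_2 = (1.250000 + 1.995000)/2 = 1.622500
  f(c_2) = f(1.622500) = 3.761241
  f(a) × f(c) < 0, new interval: [1.250000, 1.622500]
Iteration 3:
  c_3 = (1.250000 + 1.622500)/2 = 1.436250
  f(c_3) = f(1.436250) = 1.707717
  f(a) × f(c) < 0, new interval: [1.250000, 1.436250]
Iteration 4:
  c_4 = (1.250000 + 1.436250)/2 = 1.343125
  f(c_4) = f(1.343125) = 0.795477
  f(a) × f(c) < 0, new interval: [1.250000, 1.343125]
Iteration 5:
  c_5 = (1.250000 + 1.343125)/2 = 1.296563
  f(c_5) = f(1.296563) = 0.365868
  f(a) × f(c) < 0, new interval: [1.250000, 1.296563]
Iteration 6:
  c_6 = (1.250000 + 1.296563)/2 = 1.273281
  f(c_6) = f(1.273281) = 0.157426
  f(a) × f(c) < 0, new interval: [1.250000, 1.273281]

After 6 iteration(s), the approximation is c_6 = 1.273281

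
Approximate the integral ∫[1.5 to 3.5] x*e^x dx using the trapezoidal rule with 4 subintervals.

f(x) = x*e^x
a = 1.5, b = 3.5, n = 4
h = (b - a)/n = 0.500000

Trapezoidal rule: (h/2)[f(x₀) + 2f(x₁) + 2f(x₂) + ... + f(xₙ)]

x_0 = 1.5000, f(x_0) = 6.722534, coefficient = 1
x_1 = 2.0000, f(x_1) = 14.778112, coefficient = 2
x_2 = 2.5000, f(x_2) = 30.456235, coefficient = 2
x_3 = 3.0000, f(x_3) = 60.256611, coefficient = 2
x_4 = 3.5000, f(x_4) = 115.904082, coefficient = 1

I ≈ (0.500000/2) × 333.608531 = 83.402133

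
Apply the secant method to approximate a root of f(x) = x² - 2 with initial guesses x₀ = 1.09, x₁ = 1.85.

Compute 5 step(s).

f(x) = x² - 2
x₀ = 1.09, x₁ = 1.85

Secant formula: x_{n+1} = x_n - f(x_n)(x_n - x_{n-1})/(f(x_n) - f(x_{n-1}))

Iteration 1:
  f(1.090000) = -0.811900
  f(1.850000) = 1.422500
  x_2 = 1.850000 - 1.422500×(1.850000 - 1.090000)/(1.422500 - (-0.811900))
       = 1.366156
Iteration 2:
  f(1.850000) = 1.422500
  f(1.366156) = -0.133617
  x_3 = 1.366156 - (-0.133617)×(1.366156 - 1.850000)/(-0.133617 - 1.422500)
       = 1.407702
Iteration 3:
  f(1.366156) = -0.133617
  f(1.407702) = -0.018375
  x_4 = 1.407702 - (-0.018375)×(1.407702 - 1.366156)/(-0.018375 - (-0.133617))
       = 1.414326
Iteration 4:
  f(1.407702) = -0.018375
  f(1.414326) = 0.000319
  x_5 = 1.414326 - 0.000319×(1.414326 - 1.407702)/(0.000319 - (-0.018375))
       = 1.414213
Iteration 5:
  f(1.414326) = 0.000319
  f(1.414213) = -0.000001
  x_6 = 1.414213 - (-0.000001)×(1.414213 - 1.414326)/(-0.000001 - 0.000319)
       = 1.414214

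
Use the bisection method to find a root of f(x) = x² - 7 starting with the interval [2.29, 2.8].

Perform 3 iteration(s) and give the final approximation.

f(x) = x² - 7
Initial interval: [2.29, 2.8]

Iteration 1:
  c_1 = (2.290000 + 2.800000)/2 = 2.545000
  f(c_1) = f(2.545000) = -0.522975
  f(a) × f(c) ≥ 0, new interval: [2.545000, 2.800000]
Iteration 2:
  c_2 = (2.545000 + 2.800000)/2 = 2.672500
  f(c_2) = f(2.672500) = 0.142256
  f(a) × f(c) < 0, new interval: [2.545000, 2.672500]
Iteration 3:
  c_3 = (2.545000 + 2.672500)/2 = 2.608750
  f(c_3) = f(2.608750) = -0.194423
  f(a) × f(c) ≥ 0, new interval: [2.608750, 2.672500]

After 3 iteration(s), the approximation is c_3 = 2.608750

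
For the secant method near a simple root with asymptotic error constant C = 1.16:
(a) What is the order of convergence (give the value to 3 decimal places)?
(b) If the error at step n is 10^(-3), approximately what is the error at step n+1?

(a) Secant method has superlinear convergence with order φ = (1+√5)/2 ≈ 1.618.
    This means |e_{n+1}| ≈ C|e_n|^1.618.

(b) With |e_n| = 10^(-3) and C = 1.16:
    |e_{n+1}| ≈ 1.16 × (10^(-3))^1.618 = 1.16 × 10^(-4.85)

(a) ≈ 1.618 (golden ratio); (b) |e_{n+1}| ≈ 1.623e-05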